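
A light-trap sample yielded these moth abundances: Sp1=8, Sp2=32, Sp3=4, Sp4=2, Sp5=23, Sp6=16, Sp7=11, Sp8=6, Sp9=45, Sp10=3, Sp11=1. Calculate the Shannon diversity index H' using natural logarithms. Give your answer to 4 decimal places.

1.9532

Total N = 8+32+4+2+23+16+11+6+45+3+1 = 151, so the proportions are 0.05298, 0.211921, 0.02649, 0.013245, 0.152318, 0.10596, 0.072848, 0.039735, 0.298013, 0.019868, 0.006623 (working shown to 6 dp, full precision carried).
Each pᵢ ln pᵢ term: 0.05298×(-2.937838)=-0.155647, 0.211921×(-1.551544)=-0.328804, 0.02649×(-3.630985)=-0.096185, 0.013245×(-4.324133)=-0.057273, 0.152318×(-1.881786)=-0.286630, 0.10596×(-2.244691)=-0.237848, 0.072848×(-2.619385)=-0.190816, 0.039735×(-3.225520)=-0.128166, 0.298013×(-1.210617)=-0.360780, 0.019868×(-3.918668)=-0.077854, 0.006623×(-5.017280)=-0.033227.
Sum = -1.953231, so H' = 1.9532.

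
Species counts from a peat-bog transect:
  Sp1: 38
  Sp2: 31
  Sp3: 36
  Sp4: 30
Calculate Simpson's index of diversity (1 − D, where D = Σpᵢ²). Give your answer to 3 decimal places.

0.748

Total N = 38+31+36+30 = 135, so the proportions are 0.28148, 0.22963, 0.26667, 0.22222 (working shown to 5 dp, full precision carried).
D = 0.28148² + 0.22963² + 0.26667² + 0.22222² = 0.07923 + 0.05273 + 0.07111 + 0.04938 = 0.25246.
So 1 − D = 0.74754, i.e. 0.748 to 3 decimal places.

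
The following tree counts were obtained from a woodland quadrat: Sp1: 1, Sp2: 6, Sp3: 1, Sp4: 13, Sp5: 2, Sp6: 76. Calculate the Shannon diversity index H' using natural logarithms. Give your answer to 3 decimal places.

Total N = 1+6+1+13+2+76 = 99, so the proportions are 0.0101, 0.06061, 0.0101, 0.13131, 0.0202, 0.76768 (working shown to 5 dp, full precision carried).
Each pᵢ ln pᵢ term: 0.0101×(-4.59512)=-0.04642, 0.06061×(-2.80336)=-0.16990, 0.0101×(-4.59512)=-0.04642, 0.13131×(-2.03017)=-0.26659, 0.0202×(-3.90197)=-0.07883, 0.76768×(-0.26439)=-0.20296.
Sum = -0.81111, so H' = 0.811.

0.811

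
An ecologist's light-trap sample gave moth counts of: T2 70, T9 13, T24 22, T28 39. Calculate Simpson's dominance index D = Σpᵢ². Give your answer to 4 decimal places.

Total N = 70+13+22+39 = 144, so the proportions are 0.486111, 0.090278, 0.152778, 0.270833 (working shown to 6 dp, full precision carried).
D = 0.486111² + 0.090278² + 0.152778² + 0.270833² = 0.236304 + 0.008150 + 0.023341 + 0.073351 = 0.341146.
To 4 decimal places, D = 0.3411.

0.3411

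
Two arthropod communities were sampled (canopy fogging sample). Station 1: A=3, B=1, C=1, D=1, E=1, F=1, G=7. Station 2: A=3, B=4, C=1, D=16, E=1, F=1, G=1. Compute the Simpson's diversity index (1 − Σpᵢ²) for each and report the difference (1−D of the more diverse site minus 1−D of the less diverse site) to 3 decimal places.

Station 1: N=15, proportions 0.2, 0.06667, 0.06667, 0.06667, 0.06667, 0.06667, 0.46667, giving 1−D = 0.72000 (working shown to 5 dp, full precision carried).
Station 2: N=27, proportions 0.11111, 0.14815, 0.03704, 0.59259, 0.03704, 0.03704, 0.03704, giving 1−D = 0.60905.
Difference = |0.72000 − 0.60905| = 0.11095, i.e. 0.111 to 3 decimal places.

0.111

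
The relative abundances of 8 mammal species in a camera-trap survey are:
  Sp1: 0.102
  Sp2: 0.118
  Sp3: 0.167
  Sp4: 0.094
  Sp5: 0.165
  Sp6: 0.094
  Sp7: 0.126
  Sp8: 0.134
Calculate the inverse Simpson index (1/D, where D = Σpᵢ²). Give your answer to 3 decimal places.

7.637

D = 0.102² + 0.118² + 0.167² + 0.094² + 0.165² + 0.094² + 0.126² + 0.134² = 0.0104040 + 0.0139240 + 0.0278890 + 0.0088360 + 0.0272250 + 0.0088360 + 0.0158760 + 0.0179560 = 0.1309460 (working shown to 7 dp, full precision carried).
So 1/D = 7.63674, i.e. 7.637 to 3 decimal places.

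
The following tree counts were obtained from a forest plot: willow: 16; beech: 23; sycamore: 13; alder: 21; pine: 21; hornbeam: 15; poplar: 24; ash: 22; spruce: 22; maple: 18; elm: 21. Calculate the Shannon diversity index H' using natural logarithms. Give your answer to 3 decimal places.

Total N = 16+23+13+21+21+15+24+22+22+18+21 = 216, so the proportions are 0.07407, 0.10648, 0.06019, 0.09722, 0.09722, 0.06944, 0.11111, 0.10185, 0.10185, 0.08333, 0.09722 (working shown to 5 dp, full precision carried).
Each pᵢ ln pᵢ term: 0.07407×(-2.60269)=-0.19279, 0.10648×(-2.23978)=-0.23850, 0.06019×(-2.81033)=-0.16914, 0.09722×(-2.33076)=-0.22660, 0.09722×(-2.33076)=-0.22660, 0.06944×(-2.66723)=-0.18522, 0.11111×(-2.19722)=-0.24414, 0.10185×(-2.28424)=-0.23265, 0.10185×(-2.28424)=-0.23265, 0.08333×(-2.48491)=-0.20708, 0.09722×(-2.33076)=-0.22660.
Sum = -2.38197, so H' = 2.382.

2.382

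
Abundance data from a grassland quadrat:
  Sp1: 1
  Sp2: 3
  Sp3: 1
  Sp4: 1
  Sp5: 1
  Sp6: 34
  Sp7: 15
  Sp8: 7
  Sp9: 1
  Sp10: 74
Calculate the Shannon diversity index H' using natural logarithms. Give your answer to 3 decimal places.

1.334

Total N = 1+3+1+1+1+34+15+7+1+74 = 138, so the proportions are 0.00725, 0.02174, 0.00725, 0.00725, 0.00725, 0.24638, 0.1087, 0.05072, 0.00725, 0.53623 (working shown to 5 dp, full precision carried).
Each pᵢ ln pᵢ term: 0.00725×(-4.92725)=-0.03570, 0.02174×(-3.82864)=-0.08323, 0.00725×(-4.92725)=-0.03570, 0.00725×(-4.92725)=-0.03570, 0.00725×(-4.92725)=-0.03570, 0.24638×(-1.40089)=-0.34515, 0.1087×(-2.21920)=-0.24122, 0.05072×(-2.98134)=-0.15123, 0.00725×(-4.92725)=-0.03570, 0.53623×(-0.62319)=-0.33417.
Sum = -1.33352, so H' = 1.334.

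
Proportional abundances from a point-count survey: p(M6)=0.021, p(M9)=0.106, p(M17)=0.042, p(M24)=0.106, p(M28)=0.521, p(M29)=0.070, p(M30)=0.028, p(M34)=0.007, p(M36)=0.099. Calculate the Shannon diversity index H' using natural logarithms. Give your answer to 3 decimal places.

Each pᵢ ln pᵢ term (working shown to 5 dp, full precision carried): 0.021×(-3.86323)=-0.08113, 0.106×(-2.24432)=-0.23790, 0.042×(-3.17009)=-0.13314, 0.106×(-2.24432)=-0.23790, 0.521×(-0.65201)=-0.33969, 0.07×(-2.65926)=-0.18615, 0.028×(-3.57555)=-0.10012, 0.007×(-4.96185)=-0.03473, 0.099×(-2.31264)=-0.22895.
Sum = -1.57971, so H' = 1.580.

1.580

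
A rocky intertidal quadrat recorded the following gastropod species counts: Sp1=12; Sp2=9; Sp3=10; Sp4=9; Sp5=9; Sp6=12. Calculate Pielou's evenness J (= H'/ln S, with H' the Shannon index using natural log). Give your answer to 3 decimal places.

0.995

Total N = 12+9+10+9+9+12 = 61, so the proportions are 0.19672, 0.14754, 0.16393, 0.14754, 0.14754, 0.19672 (working shown to 5 dp, full precision carried).
H' = −Σ pᵢ ln pᵢ = −((-0.31986) + (-0.28234) + (-0.29644) + (-0.28234) + (-0.28234) + (-0.31986)) = 1.78319.
With S = 6 species, ln S = 1.79176, so J = 1.78319/1.79176 = 0.99522, i.e. 0.995 to 3 decimal places.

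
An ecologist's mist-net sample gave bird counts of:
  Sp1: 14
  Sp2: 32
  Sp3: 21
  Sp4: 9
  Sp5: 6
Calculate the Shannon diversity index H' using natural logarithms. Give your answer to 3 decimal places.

1.452

Total N = 14+32+21+9+6 = 82, so the proportions are 0.17073, 0.39024, 0.2561, 0.10976, 0.07317 (working shown to 5 dp, full precision carried).
Each pᵢ ln pᵢ term: 0.17073×(-1.76766)=-0.30180, 0.39024×(-0.94098)=-0.36721, 0.2561×(-1.36220)=-0.34886, 0.10976×(-2.20949)=-0.24251, 0.07317×(-2.61496)=-0.19134.
Sum = -1.45171, so H' = 1.452.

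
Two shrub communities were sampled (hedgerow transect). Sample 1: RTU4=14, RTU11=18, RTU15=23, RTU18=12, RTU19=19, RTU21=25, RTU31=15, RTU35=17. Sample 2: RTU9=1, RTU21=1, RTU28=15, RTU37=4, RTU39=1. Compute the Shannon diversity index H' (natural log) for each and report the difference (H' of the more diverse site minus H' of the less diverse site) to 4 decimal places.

1.0604

Sample 1: N=143, proportions 0.097902, 0.125874, 0.160839, 0.083916, 0.132867, 0.174825, 0.104895, 0.118881, giving H' = 2.052982 (working shown to 6 dp, full precision carried).
Sample 2: N=22, proportions 0.045455, 0.045455, 0.681818, 0.181818, 0.045455, giving H' = 0.992591.
Difference = |2.052982 − 0.992591| = 1.060391, i.e. 1.0604 to 4 decimal places.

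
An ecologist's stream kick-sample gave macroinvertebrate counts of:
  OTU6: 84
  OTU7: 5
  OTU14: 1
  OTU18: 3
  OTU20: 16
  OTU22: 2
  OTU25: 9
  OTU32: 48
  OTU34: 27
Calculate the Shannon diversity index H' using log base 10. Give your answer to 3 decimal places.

Total N = 84+5+1+3+16+2+9+48+27 = 195, so the proportions are 0.43077, 0.02564, 0.00513, 0.01538, 0.08205, 0.01026, 0.04615, 0.24615, 0.13846 (working shown to 5 dp, full precision carried).
Each pᵢ log₁₀ pᵢ term: 0.43077×(-0.36576)=-0.15756, 0.02564×(-1.59106)=-0.04080, 0.00513×(-2.29003)=-0.01174, 0.01538×(-1.81291)=-0.02789, 0.08205×(-1.08591)=-0.08910, 0.01026×(-1.98900)=-0.02040, 0.04615×(-1.33579)=-0.06165, 0.24615×(-0.60879)=-0.14986, 0.13846×(-0.85867)=-0.11889.
Sum = -0.67789, so H' = 0.678.

0.678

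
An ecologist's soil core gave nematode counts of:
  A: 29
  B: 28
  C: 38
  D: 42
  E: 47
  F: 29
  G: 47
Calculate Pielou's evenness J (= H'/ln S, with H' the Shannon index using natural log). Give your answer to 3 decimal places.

0.988

Total N = 29+28+38+42+47+29+47 = 260, so the proportions are 0.11154, 0.10769, 0.14615, 0.16154, 0.18077, 0.11154, 0.18077 (working shown to 5 dp, full precision carried).
H' = −Σ pᵢ ln pᵢ = −((-0.24465) + (-0.23999) + (-0.28107) + (-0.29449) + (-0.30921) + (-0.24465) + (-0.30921)) = 1.92326.
With S = 7 species, ln S = 1.94591, so J = 1.92326/1.94591 = 0.98836, i.e. 0.988 to 3 decimal places.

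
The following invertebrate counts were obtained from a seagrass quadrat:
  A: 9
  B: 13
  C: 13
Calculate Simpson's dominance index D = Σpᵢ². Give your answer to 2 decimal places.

Total N = 9+13+13 = 35, so the proportions are 0.2571, 0.3714, 0.3714 (working shown to 4 dp, full precision carried).
D = 0.2571² + 0.3714² + 0.3714² = 0.0661 + 0.1380 + 0.1380 = 0.3420.
To 2 decimal places, D = 0.34.

0.34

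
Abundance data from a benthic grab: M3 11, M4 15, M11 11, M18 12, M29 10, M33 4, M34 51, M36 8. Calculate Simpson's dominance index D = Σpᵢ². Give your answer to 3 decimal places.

Total N = 11+15+11+12+10+4+51+8 = 122, so the proportions are 0.09016, 0.12295, 0.09016, 0.09836, 0.08197, 0.03279, 0.41803, 0.06557 (working shown to 5 dp, full precision carried).
D = 0.09016² + 0.12295² + 0.09016² + 0.09836² + 0.08197² + 0.03279² + 0.41803² + 0.06557² = 0.00813 + 0.01512 + 0.00813 + 0.00967 + 0.00672 + 0.00107 + 0.17475 + 0.00430 = 0.22790.
To 3 decimal places, D = 0.228.

0.228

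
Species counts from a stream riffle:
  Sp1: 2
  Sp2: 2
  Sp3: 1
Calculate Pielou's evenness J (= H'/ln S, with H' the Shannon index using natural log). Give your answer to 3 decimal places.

0.960

Total N = 2+2+1 = 5, so the proportions are 0.4, 0.4, 0.2 (working shown to 5 dp, full precision carried).
H' = −Σ pᵢ ln pᵢ = −((-0.36652) + (-0.36652) + (-0.32189)) = 1.05492.
With S = 3 species, ln S = 1.09861, so J = 1.05492/1.09861 = 0.96023, i.e. 0.960 to 3 decimal places.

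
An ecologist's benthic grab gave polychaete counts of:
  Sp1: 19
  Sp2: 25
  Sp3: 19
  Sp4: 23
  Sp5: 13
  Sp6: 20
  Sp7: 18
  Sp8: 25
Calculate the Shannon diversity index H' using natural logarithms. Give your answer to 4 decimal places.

Total N = 19+25+19+23+13+20+18+25 = 162, so the proportions are 0.117284, 0.154321, 0.117284, 0.141975, 0.080247, 0.123457, 0.111111, 0.154321 (working shown to 6 dp, full precision carried).
Each pᵢ ln pᵢ term: 0.117284×(-2.143157)=-0.251358, 0.154321×(-1.868721)=-0.288383, 0.117284×(-2.143157)=-0.251358, 0.141975×(-1.952102)=-0.277150, 0.080247×(-2.522647)=-0.202435, 0.123457×(-2.091864)=-0.258255, 0.111111×(-2.197225)=-0.244136, 0.154321×(-1.868721)=-0.288383.
Sum = -2.061457, so H' = 2.0615.

2.0615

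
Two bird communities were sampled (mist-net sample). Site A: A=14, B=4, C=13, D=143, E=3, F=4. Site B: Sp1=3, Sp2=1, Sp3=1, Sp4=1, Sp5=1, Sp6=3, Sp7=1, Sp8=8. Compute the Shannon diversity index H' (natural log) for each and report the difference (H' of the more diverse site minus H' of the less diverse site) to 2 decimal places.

0.91

Site A: N=181, proportions 0.07735, 0.0221, 0.07182, 0.79006, 0.01657, 0.0221, giving H' = 0.80974 (working shown to 5 dp, full precision carried).
Site B: N=19, proportions 0.15789, 0.05263, 0.05263, 0.05263, 0.05263, 0.15789, 0.05263, 0.42105, giving H' = 1.72195.
Difference = |0.80974 − 1.72195| = 0.91221, i.e. 0.91 to 2 decimal places.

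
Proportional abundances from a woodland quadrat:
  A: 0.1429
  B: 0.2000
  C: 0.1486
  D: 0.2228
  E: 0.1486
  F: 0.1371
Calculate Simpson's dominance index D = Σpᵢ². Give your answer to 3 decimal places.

D = 0.1429² + 0.2² + 0.1486² + 0.2228² + 0.1486² + 0.1371² = 0.02042 + 0.04000 + 0.02208 + 0.04964 + 0.02208 + 0.01880 = 0.17302 (working shown to 5 dp, full precision carried).
To 3 decimal places, D = 0.173.

0.173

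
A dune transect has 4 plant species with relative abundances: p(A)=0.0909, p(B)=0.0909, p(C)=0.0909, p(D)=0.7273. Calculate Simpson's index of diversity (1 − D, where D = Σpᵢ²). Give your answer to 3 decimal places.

0.446

D = 0.0909² + 0.0909² + 0.0909² + 0.7273² = 0.00826 + 0.00826 + 0.00826 + 0.52897 = 0.55375 (working shown to 5 dp, full precision carried).
So 1 − D = 0.44625, i.e. 0.446 to 3 decimal places.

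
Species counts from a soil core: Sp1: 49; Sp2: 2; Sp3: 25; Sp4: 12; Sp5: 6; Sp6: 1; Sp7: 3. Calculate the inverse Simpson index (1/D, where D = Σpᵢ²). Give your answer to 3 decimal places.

2.983

Total N = 49+2+25+12+6+1+3 = 98, so the proportions are 0.5, 0.020408, 0.255102, 0.122449, 0.061224, 0.010204, 0.030612 (working shown to 6 dp, full precision carried).
D = 0.5² + 0.020408² + 0.255102² + 0.122449² + 0.061224² + 0.010204² + 0.030612² = 0.250000 + 0.000416 + 0.065077 + 0.014994 + 0.003748 + 0.000104 + 0.000937 = 0.335277.
So 1/D = 2.98261, i.e. 2.983 to 3 decimal places.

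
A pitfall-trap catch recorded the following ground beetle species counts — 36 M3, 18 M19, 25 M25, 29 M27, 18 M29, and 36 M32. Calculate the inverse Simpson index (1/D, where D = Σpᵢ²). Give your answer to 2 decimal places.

Total N = 36+18+25+29+18+36 = 162, so the proportions are 0.222222, 0.111111, 0.154321, 0.179012, 0.111111, 0.222222 (working shown to 6 dp, full precision carried).
D = 0.222222² + 0.111111² + 0.154321² + 0.179012² + 0.111111² + 0.222222² = 0.049383 + 0.012346 + 0.023815 + 0.032045 + 0.012346 + 0.049383 = 0.179317.
So 1/D = 5.5767, i.e. 5.58 to 2 decimal places.

5.58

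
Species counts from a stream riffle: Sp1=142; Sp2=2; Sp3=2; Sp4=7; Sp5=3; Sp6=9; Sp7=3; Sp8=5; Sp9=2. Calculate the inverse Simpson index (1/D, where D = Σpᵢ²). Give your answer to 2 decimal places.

1.50

Total N = 142+2+2+7+3+9+3+5+2 = 175, so the proportions are 0.811429, 0.011429, 0.011429, 0.04, 0.017143, 0.051429, 0.017143, 0.028571, 0.011429 (working shown to 6 dp, full precision carried).
D = 0.811429² + 0.011429² + 0.011429² + 0.04² + 0.017143² + 0.051429² + 0.017143² + 0.028571² + 0.011429² = 0.658416 + 0.000131 + 0.000131 + 0.001600 + 0.000294 + 0.002645 + 0.000294 + 0.000816 + 0.000131 = 0.664457.
So 1/D = 1.50499, i.e. 1.50 to 2 decimal places.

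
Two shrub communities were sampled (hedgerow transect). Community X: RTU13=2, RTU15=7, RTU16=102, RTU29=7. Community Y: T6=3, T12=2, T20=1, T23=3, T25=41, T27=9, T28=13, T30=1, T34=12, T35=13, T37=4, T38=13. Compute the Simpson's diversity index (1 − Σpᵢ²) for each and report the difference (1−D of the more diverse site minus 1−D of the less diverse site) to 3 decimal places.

Community X: N=118, proportions 0.01695, 0.05932, 0.86441, 0.05932, giving 1−D = 0.24548 (working shown to 5 dp, full precision carried).
Community Y: N=115, proportions 0.02609, 0.01739, 0.0087, 0.02609, 0.35652, 0.07826, 0.11304, 0.0087, 0.10435, 0.11304, 0.03478, 0.11304, giving 1−D = 0.81452.
Difference = |0.24548 − 0.81452| = 0.56904, i.e. 0.569 to 3 decimal places.

0.569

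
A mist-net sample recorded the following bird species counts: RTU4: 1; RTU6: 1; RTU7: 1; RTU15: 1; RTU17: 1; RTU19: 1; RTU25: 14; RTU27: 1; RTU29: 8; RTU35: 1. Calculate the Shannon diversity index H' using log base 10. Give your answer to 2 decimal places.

0.70

Total N = 1+1+1+1+1+1+14+1+8+1 = 30, so the proportions are 0.0333, 0.0333, 0.0333, 0.0333, 0.0333, 0.0333, 0.4667, 0.0333, 0.2667, 0.0333 (working shown to 4 dp, full precision carried).
Each pᵢ log₁₀ pᵢ term: 0.0333×(-1.4771)=-0.0492, 0.0333×(-1.4771)=-0.0492, 0.0333×(-1.4771)=-0.0492, 0.0333×(-1.4771)=-0.0492, 0.0333×(-1.4771)=-0.0492, 0.0333×(-1.4771)=-0.0492, 0.4667×(-0.3310)=-0.1545, 0.0333×(-1.4771)=-0.0492, 0.2667×(-0.5740)=-0.1531, 0.0333×(-1.4771)=-0.0492.
Sum = -0.7014, so H' = 0.70.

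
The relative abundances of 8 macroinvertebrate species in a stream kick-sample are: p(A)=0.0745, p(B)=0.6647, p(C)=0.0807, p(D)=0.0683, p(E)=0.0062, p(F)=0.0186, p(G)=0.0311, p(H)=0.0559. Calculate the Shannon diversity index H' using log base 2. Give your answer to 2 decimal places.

1.77

Each pᵢ log₂ pᵢ term (working shown to 4 dp, full precision carried): 0.0745×(-3.7466)=-0.2791, 0.6647×(-0.5892)=-0.3917, 0.0807×(-3.6313)=-0.2930, 0.0683×(-3.8720)=-0.2645, 0.0062×(-7.3335)=-0.0455, 0.0186×(-5.7486)=-0.1069, 0.0311×(-5.0069)=-0.1557, 0.0559×(-4.1610)=-0.2326.
Sum = -1.7690, so H' = 1.77.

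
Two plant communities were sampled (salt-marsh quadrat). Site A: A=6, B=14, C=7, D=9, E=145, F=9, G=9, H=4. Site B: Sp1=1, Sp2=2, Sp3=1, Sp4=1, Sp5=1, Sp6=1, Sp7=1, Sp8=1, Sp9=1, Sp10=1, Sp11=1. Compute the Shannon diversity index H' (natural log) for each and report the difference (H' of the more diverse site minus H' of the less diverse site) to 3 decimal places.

1.233

Site A: N=203, proportions 0.0295567, 0.0689655, 0.0344828, 0.044335, 0.7142857, 0.044335, 0.044335, 0.0197044, giving H' = 1.1367756 (working shown to 7 dp, full precision carried).
Site B: N=12, proportions 0.0833333, 0.1666667, 0.0833333, 0.0833333, 0.0833333, 0.0833333, 0.0833333, 0.0833333, 0.0833333, 0.0833333, 0.0833333, giving H' = 2.3693821.
Difference = |1.1367756 − 2.3693821| = 1.2326065, i.e. 1.233 to 3 decimal places.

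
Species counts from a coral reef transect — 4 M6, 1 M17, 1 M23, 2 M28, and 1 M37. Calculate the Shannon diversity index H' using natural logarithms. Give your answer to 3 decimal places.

Total N = 4+1+1+2+1 = 9, so the proportions are 0.44444, 0.11111, 0.11111, 0.22222, 0.11111 (working shown to 5 dp, full precision carried).
Each pᵢ ln pᵢ term: 0.44444×(-0.81093)=-0.36041, 0.11111×(-2.19722)=-0.24414, 0.11111×(-2.19722)=-0.24414, 0.22222×(-1.50408)=-0.33424, 0.11111×(-2.19722)=-0.24414.
Sum = -1.42706, so H' = 1.427.

1.427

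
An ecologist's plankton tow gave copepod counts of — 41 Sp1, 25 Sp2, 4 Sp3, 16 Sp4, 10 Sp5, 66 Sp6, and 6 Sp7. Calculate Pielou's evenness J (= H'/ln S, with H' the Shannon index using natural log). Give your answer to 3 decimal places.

Total N = 41+25+4+16+10+66+6 = 168, so the proportions are 0.24405, 0.14881, 0.02381, 0.09524, 0.05952, 0.39286, 0.03571 (working shown to 5 dp, full precision carried).
H' = −Σ pᵢ ln pᵢ = −((-0.34420) + (-0.28350) + (-0.08899) + (-0.22394) + (-0.16794) + (-0.36705) + (-0.11901)) = 1.59463.
With S = 7 species, ln S = 1.94591, so J = 1.59463/1.94591 = 0.81948, i.e. 0.819 to 3 decimal places.

0.819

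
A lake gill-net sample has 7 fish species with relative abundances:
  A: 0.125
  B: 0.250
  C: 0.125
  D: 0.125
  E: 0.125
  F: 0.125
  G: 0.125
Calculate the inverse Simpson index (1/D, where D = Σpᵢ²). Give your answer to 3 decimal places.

6.400

D = 0.125² + 0.25² + 0.125² + 0.125² + 0.125² + 0.125² + 0.125² = 0.0156250 + 0.0625000 + 0.0156250 + 0.0156250 + 0.0156250 + 0.0156250 + 0.0156250 = 0.1562500 (working shown to 7 dp, full precision carried).
So 1/D = 6.40000, i.e. 6.400 to 3 decimal places.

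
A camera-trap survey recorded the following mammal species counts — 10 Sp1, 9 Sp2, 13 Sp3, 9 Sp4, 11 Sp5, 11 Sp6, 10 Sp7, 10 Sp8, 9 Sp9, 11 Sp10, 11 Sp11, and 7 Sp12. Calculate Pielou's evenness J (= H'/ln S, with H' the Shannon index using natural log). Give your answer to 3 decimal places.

Total N = 10+9+13+9+11+11+10+10+9+11+11+7 = 121, so the proportions are 0.08264, 0.07438, 0.10744, 0.07438, 0.09091, 0.09091, 0.08264, 0.08264, 0.07438, 0.09091, 0.09091, 0.05785 (working shown to 5 dp, full precision carried).
H' = −Σ pᵢ ln pᵢ = −((-0.20605) + (-0.19328) + (-0.23968) + (-0.19328) + (-0.21799) + (-0.21799) + (-0.20605) + (-0.20605) + (-0.19328) + (-0.21799) + (-0.21799) + (-0.16487)) = 2.47450.
With S = 12 species, ln S = 2.48491, so J = 2.47450/2.48491 = 0.99581, i.e. 0.996 to 3 decimal places.

0.996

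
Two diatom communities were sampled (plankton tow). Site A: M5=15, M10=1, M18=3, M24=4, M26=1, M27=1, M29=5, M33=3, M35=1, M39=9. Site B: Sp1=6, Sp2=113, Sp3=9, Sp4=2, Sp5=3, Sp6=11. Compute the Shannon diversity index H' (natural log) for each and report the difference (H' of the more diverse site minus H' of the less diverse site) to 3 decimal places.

1.055

Site A: N=43, proportions 0.34884, 0.02326, 0.06977, 0.09302, 0.02326, 0.02326, 0.11628, 0.06977, 0.02326, 0.2093, giving H' = 1.88725 (working shown to 5 dp, full precision carried).
Site B: N=144, proportions 0.04167, 0.78472, 0.0625, 0.01389, 0.02083, 0.07639, giving H' = 0.83246.
Difference = |1.88725 − 0.83246| = 1.05479, i.e. 1.055 to 3 decimal places.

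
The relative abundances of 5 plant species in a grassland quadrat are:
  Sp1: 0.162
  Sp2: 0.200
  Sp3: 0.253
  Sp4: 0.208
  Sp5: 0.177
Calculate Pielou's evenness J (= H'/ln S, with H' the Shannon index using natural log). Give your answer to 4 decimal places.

H' = −Σ pᵢ ln pᵢ = −((-0.294866) + (-0.321888) + (-0.347715) + (-0.326605) + (-0.306494)) = 1.597567 (working shown to 6 dp, full precision carried).
With S = 5 species, ln S = 1.609438, so J = 1.597567/1.609438 = 0.992624, i.e. 0.9926 to 4 decimal places.

0.9926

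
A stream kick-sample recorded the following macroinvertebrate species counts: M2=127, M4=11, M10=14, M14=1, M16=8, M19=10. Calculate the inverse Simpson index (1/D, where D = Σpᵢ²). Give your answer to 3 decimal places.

1.760

Total N = 127+11+14+1+8+10 = 171, so the proportions are 0.74269, 0.064327, 0.081871, 0.005848, 0.046784, 0.05848 (working shown to 6 dp, full precision carried).
D = 0.74269² + 0.064327² + 0.081871² + 0.005848² + 0.046784² + 0.05848² = 0.551589 + 0.004138 + 0.006703 + 0.000034 + 0.002189 + 0.003420 = 0.568072.
So 1/D = 1.76034, i.e. 1.760 to 3 decimal places.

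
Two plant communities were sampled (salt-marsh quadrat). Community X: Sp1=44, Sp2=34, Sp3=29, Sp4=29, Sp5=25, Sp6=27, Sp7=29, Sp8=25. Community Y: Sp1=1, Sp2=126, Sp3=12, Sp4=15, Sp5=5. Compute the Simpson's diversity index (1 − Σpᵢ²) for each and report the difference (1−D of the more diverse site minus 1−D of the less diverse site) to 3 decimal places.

Community X: N=242, proportions 0.18182, 0.1405, 0.11983, 0.11983, 0.10331, 0.11157, 0.11983, 0.10331, giving 1−D = 0.87033 (working shown to 5 dp, full precision carried).
Community Y: N=159, proportions 0.00629, 0.79245, 0.07547, 0.09434, 0.03145, giving 1−D = 0.35639.
Difference = |0.87033 − 0.35639| = 0.51394, i.e. 0.514 to 3 decimal places.

0.514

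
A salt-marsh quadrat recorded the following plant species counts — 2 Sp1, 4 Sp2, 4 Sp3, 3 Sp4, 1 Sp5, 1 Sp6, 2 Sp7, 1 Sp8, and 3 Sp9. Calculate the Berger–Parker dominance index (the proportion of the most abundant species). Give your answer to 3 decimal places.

0.190

Total N = 2+4+4+3+1+1+2+1+3 = 21, so the proportions are 0.09524, 0.19048, 0.19048, 0.14286, 0.04762, 0.04762, 0.09524, 0.04762, 0.14286 (working shown to 5 dp, full precision carried).
The largest proportion is 0.19048, i.e. d = 0.190 to 3 decimal places.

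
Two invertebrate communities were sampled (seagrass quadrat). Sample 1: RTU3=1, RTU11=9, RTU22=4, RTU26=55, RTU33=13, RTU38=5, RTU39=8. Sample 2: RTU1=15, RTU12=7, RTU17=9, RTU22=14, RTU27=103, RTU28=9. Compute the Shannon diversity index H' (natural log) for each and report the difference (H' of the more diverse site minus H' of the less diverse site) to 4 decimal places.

0.1736

Sample 1: N=95, proportions 0.010526, 0.094737, 0.042105, 0.578947, 0.136842, 0.052632, 0.084211, giving H' = 1.356502 (working shown to 6 dp, full precision carried).
Sample 2: N=157, proportions 0.095541, 0.044586, 0.057325, 0.089172, 0.656051, 0.057325, giving H' = 1.182895.
Difference = |1.356502 − 1.182895| = 0.173607, i.e. 0.1736 to 4 decimal places.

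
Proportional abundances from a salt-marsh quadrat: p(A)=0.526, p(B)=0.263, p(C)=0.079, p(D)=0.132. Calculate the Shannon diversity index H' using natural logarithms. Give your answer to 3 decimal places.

1.157

Each pᵢ ln pᵢ term (working shown to 5 dp, full precision carried): 0.526×(-0.64245)=-0.33793, 0.263×(-1.33560)=-0.35126, 0.079×(-2.53831)=-0.20053, 0.132×(-2.02495)=-0.26729.
Sum = -1.15701, so H' = 1.157.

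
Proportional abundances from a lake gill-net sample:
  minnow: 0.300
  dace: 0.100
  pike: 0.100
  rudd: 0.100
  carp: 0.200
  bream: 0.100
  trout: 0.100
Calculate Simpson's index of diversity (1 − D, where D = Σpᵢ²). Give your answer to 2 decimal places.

D = 0.3² + 0.1² + 0.1² + 0.1² + 0.2² + 0.1² + 0.1² = 0.0900 + 0.0100 + 0.0100 + 0.0100 + 0.0400 + 0.0100 + 0.0100 = 0.1800 (working shown to 4 dp, full precision carried).
So 1 − D = 0.8200, i.e. 0.82 to 2 decimal places.

0.82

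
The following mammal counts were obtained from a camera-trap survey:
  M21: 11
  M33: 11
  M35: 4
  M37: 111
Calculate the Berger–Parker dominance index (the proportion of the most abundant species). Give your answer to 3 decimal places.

Total N = 11+11+4+111 = 137, so the proportions are 0.08029, 0.08029, 0.0292, 0.81022 (working shown to 5 dp, full precision carried).
The largest proportion is 0.81022, i.e. d = 0.810 to 3 decimal places.

0.810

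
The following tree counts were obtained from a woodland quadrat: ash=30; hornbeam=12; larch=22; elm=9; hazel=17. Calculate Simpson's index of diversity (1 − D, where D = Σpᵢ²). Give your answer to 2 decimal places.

0.77

Total N = 30+12+22+9+17 = 90, so the proportions are 0.3333, 0.1333, 0.2444, 0.1, 0.1889 (working shown to 4 dp, full precision carried).
D = 0.3333² + 0.1333² + 0.2444² + 0.1² + 0.1889² = 0.1111 + 0.0178 + 0.0598 + 0.0100 + 0.0357 = 0.2343.
So 1 − D = 0.7657, i.e. 0.77 to 2 decimal places.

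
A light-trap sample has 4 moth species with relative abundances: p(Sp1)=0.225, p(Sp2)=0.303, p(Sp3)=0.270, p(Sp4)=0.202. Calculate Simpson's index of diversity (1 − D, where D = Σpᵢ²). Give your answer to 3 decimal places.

D = 0.225² + 0.303² + 0.27² + 0.202² = 0.05063 + 0.09181 + 0.07290 + 0.04080 = 0.25614 (working shown to 5 dp, full precision carried).
So 1 − D = 0.74386, i.e. 0.744 to 3 decimal places.

0.744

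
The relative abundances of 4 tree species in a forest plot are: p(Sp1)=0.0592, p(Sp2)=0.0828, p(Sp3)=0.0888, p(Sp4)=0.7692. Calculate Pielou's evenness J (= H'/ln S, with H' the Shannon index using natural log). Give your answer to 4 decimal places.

0.5702

H' = −Σ pᵢ ln pᵢ = −((-0.167349) + (-0.206282) + (-0.215018) + (-0.201841)) = 0.790489 (working shown to 6 dp, full precision carried).
With S = 4 species, ln S = 1.386294, so J = 0.790489/1.386294 = 0.570218, i.e. 0.5702 to 4 decimal places.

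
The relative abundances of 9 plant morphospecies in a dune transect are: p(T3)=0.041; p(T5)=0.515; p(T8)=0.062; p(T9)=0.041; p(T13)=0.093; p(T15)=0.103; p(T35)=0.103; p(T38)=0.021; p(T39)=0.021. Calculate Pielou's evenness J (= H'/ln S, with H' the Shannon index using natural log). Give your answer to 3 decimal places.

H' = −Σ pᵢ ln pᵢ = −((-0.13096) + (-0.34175) + (-0.17240) + (-0.13096) + (-0.22089) + (-0.23412) + (-0.23412) + (-0.08113) + (-0.08113)) = 1.62746 (working shown to 5 dp, full precision carried).
With S = 9 species, ln S = 2.19722, so J = 1.62746/2.19722 = 0.74069, i.e. 0.741 to 3 decimal places.

0.741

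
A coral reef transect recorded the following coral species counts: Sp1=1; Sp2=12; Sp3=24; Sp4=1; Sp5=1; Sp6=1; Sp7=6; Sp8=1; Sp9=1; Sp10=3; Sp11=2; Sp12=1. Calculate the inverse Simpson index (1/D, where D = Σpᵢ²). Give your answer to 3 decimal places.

Total N = 1+12+24+1+1+1+6+1+1+3+2+1 = 54, so the proportions are 0.0185185, 0.2222222, 0.4444444, 0.0185185, 0.0185185, 0.0185185, 0.1111111, 0.0185185, 0.0185185, 0.0555556, 0.037037, 0.0185185 (working shown to 7 dp, full precision carried).
D = 0.0185185² + 0.2222222² + 0.4444444² + 0.0185185² + 0.0185185² + 0.0185185² + 0.1111111² + 0.0185185² + 0.0185185² + 0.0555556² + 0.037037² + 0.0185185² = 0.0003429 + 0.0493827 + 0.1975309 + 0.0003429 + 0.0003429 + 0.0003429 + 0.0123457 + 0.0003429 + 0.0003429 + 0.0030864 + 0.0013717 + 0.0003429 = 0.2661180.
So 1/D = 3.75773, i.e. 3.758 to 3 decimal places.

3.758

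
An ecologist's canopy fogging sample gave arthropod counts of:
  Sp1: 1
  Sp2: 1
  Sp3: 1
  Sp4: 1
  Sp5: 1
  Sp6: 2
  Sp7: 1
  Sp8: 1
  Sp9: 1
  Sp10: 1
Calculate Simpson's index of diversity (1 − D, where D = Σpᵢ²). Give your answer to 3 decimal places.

Total N = 1+1+1+1+1+2+1+1+1+1 = 11, so the proportions are 0.09091, 0.09091, 0.09091, 0.09091, 0.09091, 0.18182, 0.09091, 0.09091, 0.09091, 0.09091 (working shown to 5 dp, full precision carried).
D = 0.09091² + 0.09091² + 0.09091² + 0.09091² + 0.09091² + 0.18182² + 0.09091² + 0.09091² + 0.09091² + 0.09091² = 0.00826 + 0.00826 + 0.00826 + 0.00826 + 0.00826 + 0.03306 + 0.00826 + 0.00826 + 0.00826 + 0.00826 = 0.10744.
So 1 − D = 0.89256, i.e. 0.893 to 3 decimal places.

0.893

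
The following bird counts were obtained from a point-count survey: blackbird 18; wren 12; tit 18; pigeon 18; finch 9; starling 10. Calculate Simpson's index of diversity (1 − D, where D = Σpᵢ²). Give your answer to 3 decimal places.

0.820

Total N = 18+12+18+18+9+10 = 85, so the proportions are 0.211765, 0.141176, 0.211765, 0.211765, 0.105882, 0.117647 (working shown to 6 dp, full precision carried).
D = 0.211765² + 0.141176² + 0.211765² + 0.211765² + 0.105882² + 0.117647² = 0.044844 + 0.019931 + 0.044844 + 0.044844 + 0.011211 + 0.013841 = 0.179516.
So 1 − D = 0.820484, i.e. 0.820 to 3 decimal places.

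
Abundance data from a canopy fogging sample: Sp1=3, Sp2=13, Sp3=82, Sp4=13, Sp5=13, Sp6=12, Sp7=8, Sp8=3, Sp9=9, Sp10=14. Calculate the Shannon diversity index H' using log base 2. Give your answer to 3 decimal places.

2.562

Total N = 3+13+82+13+13+12+8+3+9+14 = 170, so the proportions are 0.01765, 0.07647, 0.48235, 0.07647, 0.07647, 0.07059, 0.04706, 0.01765, 0.05294, 0.08235 (working shown to 5 dp, full precision carried).
Each pᵢ log₂ pᵢ term: 0.01765×(-5.82443)=-0.10278, 0.07647×(-3.70895)=-0.28363, 0.48235×(-1.05184)=-0.50736, 0.07647×(-3.70895)=-0.28363, 0.07647×(-3.70895)=-0.28363, 0.07059×(-3.82443)=-0.26996, 0.04706×(-4.40939)=-0.20750, 0.01765×(-5.82443)=-0.10278, 0.05294×(-4.23947)=-0.22444, 0.08235×(-3.60204)=-0.29664.
Sum = -2.56234, so H' = 2.562.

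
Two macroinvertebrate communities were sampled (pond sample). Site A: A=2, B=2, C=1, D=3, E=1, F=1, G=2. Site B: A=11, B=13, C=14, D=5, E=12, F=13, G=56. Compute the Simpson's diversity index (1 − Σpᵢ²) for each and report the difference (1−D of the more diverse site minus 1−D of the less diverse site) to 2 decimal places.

0.09

Site A: N=12, proportions 0.166666667, 0.166666667, 0.083333333, 0.25, 0.083333333, 0.083333333, 0.166666667, giving 1−D = 0.833333333 (working shown to 9 dp, full precision carried).
Site B: N=124, proportions 0.088709677, 0.10483871, 0.112903226, 0.040322581, 0.096774194, 0.10483871, 0.451612903, giving 1−D = 0.742455775.
Difference = |0.833333333 − 0.742455775| = 0.090877558, i.e. 0.09 to 2 decimal places.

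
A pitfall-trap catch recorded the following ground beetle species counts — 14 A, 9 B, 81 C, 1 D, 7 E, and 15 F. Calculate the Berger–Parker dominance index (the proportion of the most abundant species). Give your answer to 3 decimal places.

Total N = 14+9+81+1+7+15 = 127, so the proportions are 0.11024, 0.07087, 0.6378, 0.00787, 0.05512, 0.11811 (working shown to 5 dp, full precision carried).
The largest proportion is 0.6378, i.e. d = 0.638 to 3 decimal places.

0.638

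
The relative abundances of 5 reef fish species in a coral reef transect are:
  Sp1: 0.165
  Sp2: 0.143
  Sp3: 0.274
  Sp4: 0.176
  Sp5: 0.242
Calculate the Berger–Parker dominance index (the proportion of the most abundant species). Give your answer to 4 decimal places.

0.2740

The largest proportion is 0.274, i.e. d = 0.2740 to 4 decimal places.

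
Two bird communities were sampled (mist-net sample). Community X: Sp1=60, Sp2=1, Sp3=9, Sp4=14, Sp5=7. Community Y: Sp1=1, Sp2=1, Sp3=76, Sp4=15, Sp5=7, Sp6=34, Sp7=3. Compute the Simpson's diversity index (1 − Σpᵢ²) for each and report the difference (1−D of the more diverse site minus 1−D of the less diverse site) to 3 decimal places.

Community X: N=91, proportions 0.65934, 0.01099, 0.0989, 0.15385, 0.07692, giving 1−D = 0.52578 (working shown to 5 dp, full precision carried).
Community Y: N=137, proportions 0.0073, 0.0073, 0.55474, 0.10949, 0.05109, 0.24818, 0.0219, giving 1−D = 0.61548.
Difference = |0.52578 − 0.61548| = 0.08970, i.e. 0.090 to 3 decimal places.

0.090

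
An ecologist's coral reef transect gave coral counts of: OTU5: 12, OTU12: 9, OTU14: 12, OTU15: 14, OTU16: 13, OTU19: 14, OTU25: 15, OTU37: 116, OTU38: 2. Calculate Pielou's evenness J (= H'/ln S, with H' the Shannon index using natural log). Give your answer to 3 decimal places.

0.712

Total N = 12+9+12+14+13+14+15+116+2 = 207, so the proportions are 0.05797, 0.04348, 0.05797, 0.06763, 0.0628, 0.06763, 0.07246, 0.56039, 0.00966 (working shown to 5 dp, full precision carried).
H' = −Σ pᵢ ln pᵢ = −((-0.16509) + (-0.13633) + (-0.16509) + (-0.18218) + (-0.17382) + (-0.18218) + (-0.19019) + (-0.32454) + (-0.04483)) = 1.56424.
With S = 9 species, ln S = 2.19722, so J = 1.56424/2.19722 = 0.71192, i.e. 0.712 to 3 decimal places.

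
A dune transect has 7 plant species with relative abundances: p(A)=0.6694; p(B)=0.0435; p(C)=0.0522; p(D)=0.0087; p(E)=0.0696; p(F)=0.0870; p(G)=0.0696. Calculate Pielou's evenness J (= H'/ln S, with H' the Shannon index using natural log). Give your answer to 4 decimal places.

H' = −Σ pᵢ ln pᵢ = −((-0.268679) + (-0.136372) + (-0.154130) + (-0.041277) + (-0.185483) + (-0.212441) + (-0.185483)) = 1.183865 (working shown to 6 dp, full precision carried).
With S = 7 species, ln S = 1.945910, so J = 1.183865/1.945910 = 0.608386, i.e. 0.6084 to 4 decimal places.

0.6084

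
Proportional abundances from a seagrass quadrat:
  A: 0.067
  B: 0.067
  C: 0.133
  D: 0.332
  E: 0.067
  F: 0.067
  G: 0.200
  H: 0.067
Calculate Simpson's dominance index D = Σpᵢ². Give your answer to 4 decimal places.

D = 0.067² + 0.067² + 0.133² + 0.332² + 0.067² + 0.067² + 0.2² + 0.067² = 0.004489 + 0.004489 + 0.017689 + 0.110224 + 0.004489 + 0.004489 + 0.040000 + 0.004489 = 0.190358 (working shown to 6 dp, full precision carried).
To 4 decimal places, D = 0.1904.

0.1904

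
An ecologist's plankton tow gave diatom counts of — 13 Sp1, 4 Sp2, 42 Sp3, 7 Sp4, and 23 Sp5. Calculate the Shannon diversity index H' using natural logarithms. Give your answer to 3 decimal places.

Total N = 13+4+42+7+23 = 89, so the proportions are 0.14607, 0.04494, 0.47191, 0.07865, 0.25843 (working shown to 5 dp, full precision carried).
Each pᵢ ln pᵢ term: 0.14607×(-1.92369)=-0.28099, 0.04494×(-3.10234)=-0.13943, 0.47191×(-0.75097)=-0.35439, 0.07865×(-2.54273)=-0.19999, 0.25843×(-1.35314)=-0.34969.
Sum = -1.32449, so H' = 1.324.

1.324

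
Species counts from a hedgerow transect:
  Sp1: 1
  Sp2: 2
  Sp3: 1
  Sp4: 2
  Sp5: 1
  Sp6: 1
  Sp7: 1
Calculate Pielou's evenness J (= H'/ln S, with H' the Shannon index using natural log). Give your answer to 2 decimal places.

Total N = 1+2+1+2+1+1+1 = 9, so the proportions are 0.1111, 0.2222, 0.1111, 0.2222, 0.1111, 0.1111, 0.1111 (working shown to 4 dp, full precision carried).
H' = −Σ pᵢ ln pᵢ = −((-0.2441) + (-0.3342) + (-0.2441) + (-0.3342) + (-0.2441) + (-0.2441) + (-0.2441)) = 1.8892.
With S = 7 species, ln S = 1.9459, so J = 1.8892/1.9459 = 0.9708, i.e. 0.97 to 2 decimal places.

0.97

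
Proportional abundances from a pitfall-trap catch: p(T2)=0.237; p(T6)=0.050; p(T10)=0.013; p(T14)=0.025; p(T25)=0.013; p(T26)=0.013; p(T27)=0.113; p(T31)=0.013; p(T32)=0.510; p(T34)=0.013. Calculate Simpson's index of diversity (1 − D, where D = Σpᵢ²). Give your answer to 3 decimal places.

0.667

D = 0.237² + 0.05² + 0.013² + 0.025² + 0.013² + 0.013² + 0.113² + 0.013² + 0.51² + 0.013² = 0.05617 + 0.00250 + 0.00017 + 0.00063 + 0.00017 + 0.00017 + 0.01277 + 0.00017 + 0.26010 + 0.00017 = 0.33301 (working shown to 5 dp, full precision carried).
So 1 − D = 0.66699, i.e. 0.667 to 3 decimal places.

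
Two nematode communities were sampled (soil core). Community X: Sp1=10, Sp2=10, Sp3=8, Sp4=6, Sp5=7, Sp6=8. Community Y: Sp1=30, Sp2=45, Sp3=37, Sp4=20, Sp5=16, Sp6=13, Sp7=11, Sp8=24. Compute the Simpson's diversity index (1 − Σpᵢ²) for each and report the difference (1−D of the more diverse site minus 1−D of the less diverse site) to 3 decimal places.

Community X: N=49, proportions 0.2040816, 0.2040816, 0.1632653, 0.122449, 0.1428571, 0.1632653, giving 1−D = 0.8279883 (working shown to 7 dp, full precision carried).
Community Y: N=196, proportions 0.1530612, 0.2295918, 0.1887755, 0.1020408, 0.0816327, 0.0663265, 0.0561224, 0.122449, giving 1−D = 0.8486047.
Difference = |0.8279883 − 0.8486047| = 0.0206164, i.e. 0.021 to 3 decimal places.

0.021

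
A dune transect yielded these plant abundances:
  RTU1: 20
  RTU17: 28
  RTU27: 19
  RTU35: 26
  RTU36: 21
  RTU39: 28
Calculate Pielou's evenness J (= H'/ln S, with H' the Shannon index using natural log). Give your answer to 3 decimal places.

0.993

Total N = 20+28+19+26+21+28 = 142, so the proportions are 0.14085, 0.19718, 0.1338, 0.1831, 0.14789, 0.19718 (working shown to 5 dp, full precision carried).
H' = −Σ pᵢ ln pᵢ = −((-0.27607) + (-0.32015) + (-0.26913) + (-0.31085) + (-0.28266) + (-0.32015)) = 1.77901.
With S = 6 species, ln S = 1.79176, so J = 1.77901/1.79176 = 0.99288, i.e. 0.993 to 3 decimal places.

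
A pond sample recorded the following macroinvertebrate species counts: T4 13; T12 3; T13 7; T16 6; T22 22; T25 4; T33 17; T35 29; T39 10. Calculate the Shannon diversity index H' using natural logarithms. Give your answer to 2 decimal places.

1.98

Total N = 13+3+7+6+22+4+17+29+10 = 111, so the proportions are 0.1171, 0.027, 0.0631, 0.0541, 0.1982, 0.036, 0.1532, 0.2613, 0.0901 (working shown to 4 dp, full precision carried).
Each pᵢ ln pᵢ term: 0.1171×(-2.1446)=-0.2512, 0.027×(-3.6109)=-0.0976, 0.0631×(-2.7636)=-0.1743, 0.0541×(-2.9178)=-0.1577, 0.1982×(-1.6185)=-0.3208, 0.036×(-3.3232)=-0.1198, 0.1532×(-1.8763)=-0.2874, 0.2613×(-1.3422)=-0.3507, 0.0901×(-2.4069)=-0.2168.
Sum = -1.9762, so H' = 1.98.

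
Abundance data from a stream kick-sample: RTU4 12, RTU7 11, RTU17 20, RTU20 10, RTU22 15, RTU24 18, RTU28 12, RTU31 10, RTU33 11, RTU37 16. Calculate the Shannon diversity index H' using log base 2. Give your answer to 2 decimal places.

3.28

Total N = 12+11+20+10+15+18+12+10+11+16 = 135, so the proportions are 0.0889, 0.0815, 0.1481, 0.0741, 0.1111, 0.1333, 0.0889, 0.0741, 0.0815, 0.1185 (working shown to 4 dp, full precision carried).
Each pᵢ log₂ pᵢ term: 0.0889×(-3.4919)=-0.3104, 0.0815×(-3.6174)=-0.2947, 0.1481×(-2.7549)=-0.4081, 0.0741×(-3.7549)=-0.2781, 0.1111×(-3.1699)=-0.3522, 0.1333×(-2.9069)=-0.3876, 0.0889×(-3.4919)=-0.3104, 0.0741×(-3.7549)=-0.2781, 0.0815×(-3.6174)=-0.2947, 0.1185×(-3.0768)=-0.3647.
Sum = -3.2791, so H' = 3.28.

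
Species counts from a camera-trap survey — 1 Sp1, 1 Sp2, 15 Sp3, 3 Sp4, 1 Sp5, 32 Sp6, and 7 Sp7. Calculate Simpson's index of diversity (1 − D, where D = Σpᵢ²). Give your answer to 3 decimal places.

Total N = 1+1+15+3+1+32+7 = 60, so the proportions are 0.01667, 0.01667, 0.25, 0.05, 0.01667, 0.53333, 0.11667 (working shown to 5 dp, full precision carried).
D = 0.01667² + 0.01667² + 0.25² + 0.05² + 0.01667² + 0.53333² + 0.11667² = 0.00028 + 0.00028 + 0.06250 + 0.00250 + 0.00028 + 0.28444 + 0.01361 = 0.36389.
So 1 − D = 0.63611, i.e. 0.636 to 3 decimal places.

0.636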